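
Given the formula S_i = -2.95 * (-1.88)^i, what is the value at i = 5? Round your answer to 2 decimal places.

S_5 = -2.95 * (-1.88)^5 ≈ -2.95 * -23.4849 ≈ 69.28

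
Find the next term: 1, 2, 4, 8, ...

Ratios: 2 / 1 = 2.0
This is a geometric sequence with common ratio r = 2.
Next term = 8 * 2 = 16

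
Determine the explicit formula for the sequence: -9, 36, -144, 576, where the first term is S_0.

Check ratios: 36 / -9 = -4.0
Common ratio r = -4.
First term a = -9.
Formula: S_i = -9 * (-4)^i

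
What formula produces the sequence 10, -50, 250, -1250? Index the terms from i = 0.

Check ratios: -50 / 10 = -5.0
Common ratio r = -5.
First term a = 10.
Formula: S_i = 10 * (-5)^i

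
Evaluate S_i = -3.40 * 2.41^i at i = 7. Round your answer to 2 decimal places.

S_7 = -3.4 * 2.41^7 ≈ -3.4 * 472.1927 ≈ -1605.46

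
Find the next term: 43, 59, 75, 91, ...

Differences: 59 - 43 = 16
This is an arithmetic sequence with common difference d = 16.
Next term = 91 + 16 = 107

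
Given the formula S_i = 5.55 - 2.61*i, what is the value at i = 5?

S_5 = 5.55 + -2.61*5 = 5.55 + -13.05 = -7.5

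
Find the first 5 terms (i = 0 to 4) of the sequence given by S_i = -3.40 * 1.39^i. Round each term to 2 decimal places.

This is a geometric sequence.
i=0: S_0 = -3.4 * 1.39^0 = -3.4
i=1: S_1 = -3.4 * 1.39^1 ≈ -4.73
i=2: S_2 = -3.4 * 1.39^2 ≈ -6.57
i=3: S_3 = -3.4 * 1.39^3 ≈ -9.13
i=4: S_4 = -3.4 * 1.39^4 ≈ -12.69
The first 5 terms are: [-3.4, -4.73, -6.57, -9.13, -12.69]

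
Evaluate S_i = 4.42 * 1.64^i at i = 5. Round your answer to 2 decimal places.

S_5 = 4.42 * 1.64^5 ≈ 4.42 * 11.8637 ≈ 52.44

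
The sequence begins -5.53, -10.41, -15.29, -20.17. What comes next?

Differences: -10.41 - -5.53 = -4.88
This is an arithmetic sequence with common difference d = -4.88.
Next term = -20.17 + -4.88 = -25.05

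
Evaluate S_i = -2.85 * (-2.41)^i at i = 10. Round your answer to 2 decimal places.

S_10 = -2.85 * (-2.41)^10 ≈ -2.85 * 6609.5277 ≈ -18837.15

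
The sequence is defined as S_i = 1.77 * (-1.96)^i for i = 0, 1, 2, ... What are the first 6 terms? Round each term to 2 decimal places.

This is a geometric sequence.
i=0: S_0 = 1.77 * (-1.96)^0 = 1.77
i=1: S_1 = 1.77 * (-1.96)^1 ≈ -3.47
i=2: S_2 = 1.77 * (-1.96)^2 ≈ 6.8
i=3: S_3 = 1.77 * (-1.96)^3 ≈ -13.33
i=4: S_4 = 1.77 * (-1.96)^4 ≈ 26.12
i=5: S_5 = 1.77 * (-1.96)^5 ≈ -51.2
The first 6 terms are: [1.77, -3.47, 6.8, -13.33, 26.12, -51.2]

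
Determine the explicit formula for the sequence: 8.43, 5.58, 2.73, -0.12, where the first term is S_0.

Check differences: 5.58 - 8.43 = -2.85
2.73 - 5.58 = -2.85
Common difference d = -2.85.
First term a = 8.43.
Formula: S_i = 8.43 - 2.85*i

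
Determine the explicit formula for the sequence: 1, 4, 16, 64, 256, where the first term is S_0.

Check ratios: 4 / 1 = 4.0
Common ratio r = 4.
First term a = 1.
Formula: S_i = 1 * 4^i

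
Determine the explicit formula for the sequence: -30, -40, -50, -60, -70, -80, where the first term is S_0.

Check differences: -40 - -30 = -10
-50 - -40 = -10
Common difference d = -10.
First term a = -30.
Formula: S_i = -30 - 10*i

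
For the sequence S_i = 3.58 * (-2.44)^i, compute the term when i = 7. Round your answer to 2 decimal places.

S_7 = 3.58 * (-2.44)^7 ≈ 3.58 * -514.907 ≈ -1843.37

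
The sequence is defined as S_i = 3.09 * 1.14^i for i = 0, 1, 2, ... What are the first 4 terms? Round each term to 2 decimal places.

This is a geometric sequence.
i=0: S_0 = 3.09 * 1.14^0 = 3.09
i=1: S_1 = 3.09 * 1.14^1 ≈ 3.52
i=2: S_2 = 3.09 * 1.14^2 ≈ 4.02
i=3: S_3 = 3.09 * 1.14^3 ≈ 4.58
The first 4 terms are: [3.09, 3.52, 4.02, 4.58]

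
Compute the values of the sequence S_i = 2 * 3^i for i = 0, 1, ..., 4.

This is a geometric sequence.
i=0: S_0 = 2 * 3^0 = 2
i=1: S_1 = 2 * 3^1 = 6
i=2: S_2 = 2 * 3^2 = 18
i=3: S_3 = 2 * 3^3 = 54
i=4: S_4 = 2 * 3^4 = 162
The first 5 terms are: [2, 6, 18, 54, 162]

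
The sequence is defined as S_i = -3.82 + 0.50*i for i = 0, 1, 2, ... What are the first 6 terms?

This is an arithmetic sequence.
i=0: S_0 = -3.82 + 0.5*0 = -3.82
i=1: S_1 = -3.82 + 0.5*1 = -3.32
i=2: S_2 = -3.82 + 0.5*2 = -2.82
i=3: S_3 = -3.82 + 0.5*3 = -2.32
i=4: S_4 = -3.82 + 0.5*4 = -1.82
i=5: S_5 = -3.82 + 0.5*5 = -1.32
The first 6 terms are: [-3.82, -3.32, -2.82, -2.32, -1.82, -1.32]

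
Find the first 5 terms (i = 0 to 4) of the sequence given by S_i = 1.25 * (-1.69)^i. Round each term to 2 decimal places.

This is a geometric sequence.
i=0: S_0 = 1.25 * (-1.69)^0 = 1.25
i=1: S_1 = 1.25 * (-1.69)^1 ≈ -2.11
i=2: S_2 = 1.25 * (-1.69)^2 ≈ 3.57
i=3: S_3 = 1.25 * (-1.69)^3 ≈ -6.03
i=4: S_4 = 1.25 * (-1.69)^4 ≈ 10.2
The first 5 terms are: [1.25, -2.11, 3.57, -6.03, 10.2]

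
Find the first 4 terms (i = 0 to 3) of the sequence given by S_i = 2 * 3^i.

This is a geometric sequence.
i=0: S_0 = 2 * 3^0 = 2
i=1: S_1 = 2 * 3^1 = 6
i=2: S_2 = 2 * 3^2 = 18
i=3: S_3 = 2 * 3^3 = 54
The first 4 terms are: [2, 6, 18, 54]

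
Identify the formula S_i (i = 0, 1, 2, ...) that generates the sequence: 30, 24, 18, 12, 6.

Check differences: 24 - 30 = -6
18 - 24 = -6
Common difference d = -6.
First term a = 30.
Formula: S_i = 30 - 6*i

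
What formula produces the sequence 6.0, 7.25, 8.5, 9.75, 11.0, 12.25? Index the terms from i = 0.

Check differences: 7.25 - 6.0 = 1.25
8.5 - 7.25 = 1.25
Common difference d = 1.25.
First term a = 6.0.
Formula: S_i = 6.00 + 1.25*i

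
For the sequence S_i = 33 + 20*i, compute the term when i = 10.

S_10 = 33 + 20*10 = 33 + 200 = 233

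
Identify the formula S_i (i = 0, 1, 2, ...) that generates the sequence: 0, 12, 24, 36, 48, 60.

Check differences: 12 - 0 = 12
24 - 12 = 12
Common difference d = 12.
First term a = 0.
Formula: S_i = 0 + 12*i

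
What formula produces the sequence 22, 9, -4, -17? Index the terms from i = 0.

Check differences: 9 - 22 = -13
-4 - 9 = -13
Common difference d = -13.
First term a = 22.
Formula: S_i = 22 - 13*i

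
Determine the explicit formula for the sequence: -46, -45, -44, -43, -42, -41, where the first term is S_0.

Check differences: -45 - -46 = 1
-44 - -45 = 1
Common difference d = 1.
First term a = -46.
Formula: S_i = -46 + 1*i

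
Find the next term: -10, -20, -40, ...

Ratios: -20 / -10 = 2.0
This is a geometric sequence with common ratio r = 2.
Next term = -40 * 2 = -80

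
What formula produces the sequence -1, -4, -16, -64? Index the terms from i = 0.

Check ratios: -4 / -1 = 4.0
Common ratio r = 4.
First term a = -1.
Formula: S_i = -1 * 4^i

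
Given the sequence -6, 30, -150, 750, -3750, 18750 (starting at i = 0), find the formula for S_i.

Check ratios: 30 / -6 = -5.0
Common ratio r = -5.
First term a = -6.
Formula: S_i = -6 * (-5)^i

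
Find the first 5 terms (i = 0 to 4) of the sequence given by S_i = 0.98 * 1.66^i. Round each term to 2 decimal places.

This is a geometric sequence.
i=0: S_0 = 0.98 * 1.66^0 = 0.98
i=1: S_1 = 0.98 * 1.66^1 ≈ 1.63
i=2: S_2 = 0.98 * 1.66^2 ≈ 2.7
i=3: S_3 = 0.98 * 1.66^3 ≈ 4.48
i=4: S_4 = 0.98 * 1.66^4 ≈ 7.44
The first 5 terms are: [0.98, 1.63, 2.7, 4.48, 7.44]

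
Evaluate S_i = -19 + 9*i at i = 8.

S_8 = -19 + 9*8 = -19 + 72 = 53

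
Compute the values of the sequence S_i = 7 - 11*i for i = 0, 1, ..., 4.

This is an arithmetic sequence.
i=0: S_0 = 7 + -11*0 = 7
i=1: S_1 = 7 + -11*1 = -4
i=2: S_2 = 7 + -11*2 = -15
i=3: S_3 = 7 + -11*3 = -26
i=4: S_4 = 7 + -11*4 = -37
The first 5 terms are: [7, -4, -15, -26, -37]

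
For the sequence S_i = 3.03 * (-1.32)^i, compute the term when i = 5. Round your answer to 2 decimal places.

S_5 = 3.03 * (-1.32)^5 ≈ 3.03 * -4.0075 ≈ -12.14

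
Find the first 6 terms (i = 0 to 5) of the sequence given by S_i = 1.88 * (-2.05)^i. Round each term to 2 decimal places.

This is a geometric sequence.
i=0: S_0 = 1.88 * (-2.05)^0 = 1.88
i=1: S_1 = 1.88 * (-2.05)^1 ≈ -3.85
i=2: S_2 = 1.88 * (-2.05)^2 ≈ 7.9
i=3: S_3 = 1.88 * (-2.05)^3 ≈ -16.2
i=4: S_4 = 1.88 * (-2.05)^4 ≈ 33.2
i=5: S_5 = 1.88 * (-2.05)^5 ≈ -68.07
The first 6 terms are: [1.88, -3.85, 7.9, -16.2, 33.2, -68.07]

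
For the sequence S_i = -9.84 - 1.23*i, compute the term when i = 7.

S_7 = -9.84 + -1.23*7 = -9.84 + -8.61 = -18.45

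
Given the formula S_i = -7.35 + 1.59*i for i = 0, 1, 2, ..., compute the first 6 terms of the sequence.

This is an arithmetic sequence.
i=0: S_0 = -7.35 + 1.59*0 = -7.35
i=1: S_1 = -7.35 + 1.59*1 = -5.76
i=2: S_2 = -7.35 + 1.59*2 = -4.17
i=3: S_3 = -7.35 + 1.59*3 = -2.58
i=4: S_4 = -7.35 + 1.59*4 = -0.99
i=5: S_5 = -7.35 + 1.59*5 = 0.6
The first 6 terms are: [-7.35, -5.76, -4.17, -2.58, -0.99, 0.6]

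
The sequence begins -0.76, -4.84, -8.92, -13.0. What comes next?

Differences: -4.84 - -0.76 = -4.08
This is an arithmetic sequence with common difference d = -4.08.
Next term = -13.0 + -4.08 = -17.08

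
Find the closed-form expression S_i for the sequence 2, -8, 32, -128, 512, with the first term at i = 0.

Check ratios: -8 / 2 = -4.0
Common ratio r = -4.
First term a = 2.
Formula: S_i = 2 * (-4)^i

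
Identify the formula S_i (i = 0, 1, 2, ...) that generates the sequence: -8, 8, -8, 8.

Check ratios: 8 / -8 = -1.0
Common ratio r = -1.
First term a = -8.
Formula: S_i = -8 * (-1)^i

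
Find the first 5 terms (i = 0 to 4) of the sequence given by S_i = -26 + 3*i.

This is an arithmetic sequence.
i=0: S_0 = -26 + 3*0 = -26
i=1: S_1 = -26 + 3*1 = -23
i=2: S_2 = -26 + 3*2 = -20
i=3: S_3 = -26 + 3*3 = -17
i=4: S_4 = -26 + 3*4 = -14
The first 5 terms are: [-26, -23, -20, -17, -14]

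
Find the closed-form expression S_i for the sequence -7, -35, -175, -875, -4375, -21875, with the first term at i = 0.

Check ratios: -35 / -7 = 5.0
Common ratio r = 5.
First term a = -7.
Formula: S_i = -7 * 5^i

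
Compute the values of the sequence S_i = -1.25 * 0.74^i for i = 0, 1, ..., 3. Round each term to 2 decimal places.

This is a geometric sequence.
i=0: S_0 = -1.25 * 0.74^0 = -1.25
i=1: S_1 = -1.25 * 0.74^1 ≈ -0.93
i=2: S_2 = -1.25 * 0.74^2 ≈ -0.68
i=3: S_3 = -1.25 * 0.74^3 ≈ -0.51
The first 4 terms are: [-1.25, -0.93, -0.68, -0.51]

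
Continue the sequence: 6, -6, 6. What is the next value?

Ratios: -6 / 6 = -1.0
This is a geometric sequence with common ratio r = -1.
Next term = 6 * -1 = -6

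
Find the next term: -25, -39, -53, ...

Differences: -39 - -25 = -14
This is an arithmetic sequence with common difference d = -14.
Next term = -53 + -14 = -67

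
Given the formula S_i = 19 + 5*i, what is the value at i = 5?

S_5 = 19 + 5*5 = 19 + 25 = 44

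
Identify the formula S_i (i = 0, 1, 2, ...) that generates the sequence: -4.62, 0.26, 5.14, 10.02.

Check differences: 0.26 - -4.62 = 4.88
5.14 - 0.26 = 4.88
Common difference d = 4.88.
First term a = -4.62.
Formula: S_i = -4.62 + 4.88*i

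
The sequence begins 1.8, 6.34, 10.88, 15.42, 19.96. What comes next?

Differences: 6.34 - 1.8 = 4.54
This is an arithmetic sequence with common difference d = 4.54.
Next term = 19.96 + 4.54 = 24.5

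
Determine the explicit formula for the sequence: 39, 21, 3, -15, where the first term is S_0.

Check differences: 21 - 39 = -18
3 - 21 = -18
Common difference d = -18.
First term a = 39.
Formula: S_i = 39 - 18*i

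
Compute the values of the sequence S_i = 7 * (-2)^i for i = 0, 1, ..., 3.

This is a geometric sequence.
i=0: S_0 = 7 * (-2)^0 = 7
i=1: S_1 = 7 * (-2)^1 = -14
i=2: S_2 = 7 * (-2)^2 = 28
i=3: S_3 = 7 * (-2)^3 = -56
The first 4 terms are: [7, -14, 28, -56]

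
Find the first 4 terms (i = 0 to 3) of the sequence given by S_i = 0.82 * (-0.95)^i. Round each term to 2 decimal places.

This is a geometric sequence.
i=0: S_0 = 0.82 * (-0.95)^0 = 0.82
i=1: S_1 = 0.82 * (-0.95)^1 ≈ -0.78
i=2: S_2 = 0.82 * (-0.95)^2 ≈ 0.74
i=3: S_3 = 0.82 * (-0.95)^3 ≈ -0.7
The first 4 terms are: [0.82, -0.78, 0.74, -0.7]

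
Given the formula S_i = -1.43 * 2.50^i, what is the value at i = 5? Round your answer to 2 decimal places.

S_5 = -1.43 * 2.5^5 ≈ -1.43 * 97.6563 ≈ -139.65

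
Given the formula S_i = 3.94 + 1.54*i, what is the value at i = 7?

S_7 = 3.94 + 1.54*7 = 3.94 + 10.78 = 14.72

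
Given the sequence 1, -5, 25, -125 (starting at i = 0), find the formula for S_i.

Check ratios: -5 / 1 = -5.0
Common ratio r = -5.
First term a = 1.
Formula: S_i = 1 * (-5)^i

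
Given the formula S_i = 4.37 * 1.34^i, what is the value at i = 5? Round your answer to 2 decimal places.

S_5 = 4.37 * 1.34^5 ≈ 4.37 * 4.3204 ≈ 18.88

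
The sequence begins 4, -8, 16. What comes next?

Ratios: -8 / 4 = -2.0
This is a geometric sequence with common ratio r = -2.
Next term = 16 * -2 = -32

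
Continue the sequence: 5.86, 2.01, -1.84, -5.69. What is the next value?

Differences: 2.01 - 5.86 = -3.85
This is an arithmetic sequence with common difference d = -3.85.
Next term = -5.69 + -3.85 = -9.54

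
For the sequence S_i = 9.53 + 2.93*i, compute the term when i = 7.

S_7 = 9.53 + 2.93*7 = 9.53 + 20.51 = 30.04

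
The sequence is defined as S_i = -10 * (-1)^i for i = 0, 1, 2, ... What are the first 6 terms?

This is a geometric sequence.
i=0: S_0 = -10 * (-1)^0 = -10
i=1: S_1 = -10 * (-1)^1 = 10
i=2: S_2 = -10 * (-1)^2 = -10
i=3: S_3 = -10 * (-1)^3 = 10
i=4: S_4 = -10 * (-1)^4 = -10
i=5: S_5 = -10 * (-1)^5 = 10
The first 6 terms are: [-10, 10, -10, 10, -10, 10]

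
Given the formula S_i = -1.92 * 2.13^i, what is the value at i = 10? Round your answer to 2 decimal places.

S_10 = -1.92 * 2.13^10 ≈ -1.92 * 1922.1888 ≈ -3690.6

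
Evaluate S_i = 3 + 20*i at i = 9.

S_9 = 3 + 20*9 = 3 + 180 = 183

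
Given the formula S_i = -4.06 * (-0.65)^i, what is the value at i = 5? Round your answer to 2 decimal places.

S_5 = -4.06 * (-0.65)^5 ≈ -4.06 * -0.116 ≈ 0.47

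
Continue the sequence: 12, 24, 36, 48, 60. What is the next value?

Differences: 24 - 12 = 12
This is an arithmetic sequence with common difference d = 12.
Next term = 60 + 12 = 72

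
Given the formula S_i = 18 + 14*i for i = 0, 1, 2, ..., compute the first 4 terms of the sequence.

This is an arithmetic sequence.
i=0: S_0 = 18 + 14*0 = 18
i=1: S_1 = 18 + 14*1 = 32
i=2: S_2 = 18 + 14*2 = 46
i=3: S_3 = 18 + 14*3 = 60
The first 4 terms are: [18, 32, 46, 60]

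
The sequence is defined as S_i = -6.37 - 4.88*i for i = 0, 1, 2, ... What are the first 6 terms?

This is an arithmetic sequence.
i=0: S_0 = -6.37 + -4.88*0 = -6.37
i=1: S_1 = -6.37 + -4.88*1 = -11.25
i=2: S_2 = -6.37 + -4.88*2 = -16.13
i=3: S_3 = -6.37 + -4.88*3 = -21.01
i=4: S_4 = -6.37 + -4.88*4 = -25.89
i=5: S_5 = -6.37 + -4.88*5 = -30.77
The first 6 terms are: [-6.37, -11.25, -16.13, -21.01, -25.89, -30.77]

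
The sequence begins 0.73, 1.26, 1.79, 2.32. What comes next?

Differences: 1.26 - 0.73 = 0.53
This is an arithmetic sequence with common difference d = 0.53.
Next term = 2.32 + 0.53 = 2.85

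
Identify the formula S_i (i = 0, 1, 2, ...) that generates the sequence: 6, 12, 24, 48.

Check ratios: 12 / 6 = 2.0
Common ratio r = 2.
First term a = 6.
Formula: S_i = 6 * 2^i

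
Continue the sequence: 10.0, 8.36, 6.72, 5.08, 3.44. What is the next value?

Differences: 8.36 - 10.0 = -1.64
This is an arithmetic sequence with common difference d = -1.64.
Next term = 3.44 + -1.64 = 1.8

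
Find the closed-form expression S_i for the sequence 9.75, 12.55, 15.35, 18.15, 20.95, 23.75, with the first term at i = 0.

Check differences: 12.55 - 9.75 = 2.8
15.35 - 12.55 = 2.8
Common difference d = 2.8.
First term a = 9.75.
Formula: S_i = 9.75 + 2.80*i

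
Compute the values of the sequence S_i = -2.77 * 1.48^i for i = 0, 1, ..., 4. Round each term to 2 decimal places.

This is a geometric sequence.
i=0: S_0 = -2.77 * 1.48^0 = -2.77
i=1: S_1 = -2.77 * 1.48^1 ≈ -4.1
i=2: S_2 = -2.77 * 1.48^2 ≈ -6.07
i=3: S_3 = -2.77 * 1.48^3 ≈ -8.98
i=4: S_4 = -2.77 * 1.48^4 ≈ -13.29
The first 5 terms are: [-2.77, -4.1, -6.07, -8.98, -13.29]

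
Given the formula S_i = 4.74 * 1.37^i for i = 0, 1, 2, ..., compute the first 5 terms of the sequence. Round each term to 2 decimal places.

This is a geometric sequence.
i=0: S_0 = 4.74 * 1.37^0 = 4.74
i=1: S_1 = 4.74 * 1.37^1 ≈ 6.49
i=2: S_2 = 4.74 * 1.37^2 ≈ 8.9
i=3: S_3 = 4.74 * 1.37^3 ≈ 12.19
i=4: S_4 = 4.74 * 1.37^4 ≈ 16.7
The first 5 terms are: [4.74, 6.49, 8.9, 12.19, 16.7]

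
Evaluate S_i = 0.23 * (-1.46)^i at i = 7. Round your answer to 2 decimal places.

S_7 = 0.23 * (-1.46)^7 ≈ 0.23 * -14.1407 ≈ -3.25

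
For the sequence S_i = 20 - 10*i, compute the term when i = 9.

S_9 = 20 + -10*9 = 20 + -90 = -70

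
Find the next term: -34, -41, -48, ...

Differences: -41 - -34 = -7
This is an arithmetic sequence with common difference d = -7.
Next term = -48 + -7 = -55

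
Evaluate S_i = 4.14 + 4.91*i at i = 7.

S_7 = 4.14 + 4.91*7 = 4.14 + 34.37 = 38.51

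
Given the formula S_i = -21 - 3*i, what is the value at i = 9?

S_9 = -21 + -3*9 = -21 + -27 = -48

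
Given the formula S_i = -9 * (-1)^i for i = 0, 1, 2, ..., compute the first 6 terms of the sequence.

This is a geometric sequence.
i=0: S_0 = -9 * (-1)^0 = -9
i=1: S_1 = -9 * (-1)^1 = 9
i=2: S_2 = -9 * (-1)^2 = -9
i=3: S_3 = -9 * (-1)^3 = 9
i=4: S_4 = -9 * (-1)^4 = -9
i=5: S_5 = -9 * (-1)^5 = 9
The first 6 terms are: [-9, 9, -9, 9, -9, 9]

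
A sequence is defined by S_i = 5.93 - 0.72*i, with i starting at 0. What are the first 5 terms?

This is an arithmetic sequence.
i=0: S_0 = 5.93 + -0.72*0 = 5.93
i=1: S_1 = 5.93 + -0.72*1 = 5.21
i=2: S_2 = 5.93 + -0.72*2 = 4.49
i=3: S_3 = 5.93 + -0.72*3 = 3.77
i=4: S_4 = 5.93 + -0.72*4 = 3.05
The first 5 terms are: [5.93, 5.21, 4.49, 3.77, 3.05]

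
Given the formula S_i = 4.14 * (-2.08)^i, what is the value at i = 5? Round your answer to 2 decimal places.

S_5 = 4.14 * (-2.08)^5 ≈ 4.14 * -38.9329 ≈ -161.18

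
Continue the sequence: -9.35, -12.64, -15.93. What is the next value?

Differences: -12.64 - -9.35 = -3.29
This is an arithmetic sequence with common difference d = -3.29.
Next term = -15.93 + -3.29 = -19.22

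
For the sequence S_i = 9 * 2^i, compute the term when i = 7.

S_7 = 9 * 2^7 = 9 * 128 = 1152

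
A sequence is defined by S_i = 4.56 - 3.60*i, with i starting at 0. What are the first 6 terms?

This is an arithmetic sequence.
i=0: S_0 = 4.56 + -3.6*0 = 4.56
i=1: S_1 = 4.56 + -3.6*1 = 0.96
i=2: S_2 = 4.56 + -3.6*2 = -2.64
i=3: S_3 = 4.56 + -3.6*3 = -6.24
i=4: S_4 = 4.56 + -3.6*4 = -9.84
i=5: S_5 = 4.56 + -3.6*5 = -13.44
The first 6 terms are: [4.56, 0.96, -2.64, -6.24, -9.84, -13.44]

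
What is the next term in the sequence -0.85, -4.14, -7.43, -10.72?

Differences: -4.14 - -0.85 = -3.29
This is an arithmetic sequence with common difference d = -3.29.
Next term = -10.72 + -3.29 = -14.01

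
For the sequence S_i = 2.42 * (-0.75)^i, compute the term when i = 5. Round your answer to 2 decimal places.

S_5 = 2.42 * (-0.75)^5 ≈ 2.42 * -0.2373 ≈ -0.57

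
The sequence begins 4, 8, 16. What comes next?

Ratios: 8 / 4 = 2.0
This is a geometric sequence with common ratio r = 2.
Next term = 16 * 2 = 32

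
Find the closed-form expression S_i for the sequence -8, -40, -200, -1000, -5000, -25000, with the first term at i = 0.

Check ratios: -40 / -8 = 5.0
Common ratio r = 5.
First term a = -8.
Formula: S_i = -8 * 5^i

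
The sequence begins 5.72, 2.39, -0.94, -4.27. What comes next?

Differences: 2.39 - 5.72 = -3.33
This is an arithmetic sequence with common difference d = -3.33.
Next term = -4.27 + -3.33 = -7.6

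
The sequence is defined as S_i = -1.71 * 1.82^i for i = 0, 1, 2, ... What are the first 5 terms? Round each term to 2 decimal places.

This is a geometric sequence.
i=0: S_0 = -1.71 * 1.82^0 = -1.71
i=1: S_1 = -1.71 * 1.82^1 ≈ -3.11
i=2: S_2 = -1.71 * 1.82^2 ≈ -5.66
i=3: S_3 = -1.71 * 1.82^3 ≈ -10.31
i=4: S_4 = -1.71 * 1.82^4 ≈ -18.76
The first 5 terms are: [-1.71, -3.11, -5.66, -10.31, -18.76]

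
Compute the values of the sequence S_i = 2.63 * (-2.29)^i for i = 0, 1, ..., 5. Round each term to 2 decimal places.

This is a geometric sequence.
i=0: S_0 = 2.63 * (-2.29)^0 = 2.63
i=1: S_1 = 2.63 * (-2.29)^1 ≈ -6.02
i=2: S_2 = 2.63 * (-2.29)^2 ≈ 13.79
i=3: S_3 = 2.63 * (-2.29)^3 ≈ -31.58
i=4: S_4 = 2.63 * (-2.29)^4 ≈ 72.33
i=5: S_5 = 2.63 * (-2.29)^5 ≈ -165.63
The first 6 terms are: [2.63, -6.02, 13.79, -31.58, 72.33, -165.63]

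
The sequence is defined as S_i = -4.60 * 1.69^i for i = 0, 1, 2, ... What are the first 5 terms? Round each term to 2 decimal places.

This is a geometric sequence.
i=0: S_0 = -4.6 * 1.69^0 = -4.6
i=1: S_1 = -4.6 * 1.69^1 ≈ -7.77
i=2: S_2 = -4.6 * 1.69^2 ≈ -13.14
i=3: S_3 = -4.6 * 1.69^3 ≈ -22.2
i=4: S_4 = -4.6 * 1.69^4 ≈ -37.52
The first 5 terms are: [-4.6, -7.77, -13.14, -22.2, -37.52]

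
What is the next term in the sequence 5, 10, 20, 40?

Ratios: 10 / 5 = 2.0
This is a geometric sequence with common ratio r = 2.
Next term = 40 * 2 = 80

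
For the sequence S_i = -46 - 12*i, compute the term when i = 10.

S_10 = -46 + -12*10 = -46 + -120 = -166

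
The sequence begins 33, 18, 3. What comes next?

Differences: 18 - 33 = -15
This is an arithmetic sequence with common difference d = -15.
Next term = 3 + -15 = -12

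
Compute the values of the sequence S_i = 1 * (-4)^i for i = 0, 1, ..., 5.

This is a geometric sequence.
i=0: S_0 = 1 * (-4)^0 = 1
i=1: S_1 = 1 * (-4)^1 = -4
i=2: S_2 = 1 * (-4)^2 = 16
i=3: S_3 = 1 * (-4)^3 = -64
i=4: S_4 = 1 * (-4)^4 = 256
i=5: S_5 = 1 * (-4)^5 = -1024
The first 6 terms are: [1, -4, 16, -64, 256, -1024]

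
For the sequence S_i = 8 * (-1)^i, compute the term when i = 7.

S_7 = 8 * (-1)^7 = 8 * -1 = -8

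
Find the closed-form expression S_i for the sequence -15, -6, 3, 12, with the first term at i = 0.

Check differences: -6 - -15 = 9
3 - -6 = 9
Common difference d = 9.
First term a = -15.
Formula: S_i = -15 + 9*i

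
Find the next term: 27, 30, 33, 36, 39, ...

Differences: 30 - 27 = 3
This is an arithmetic sequence with common difference d = 3.
Next term = 39 + 3 = 42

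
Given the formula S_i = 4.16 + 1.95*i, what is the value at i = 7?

S_7 = 4.16 + 1.95*7 = 4.16 + 13.65 = 17.81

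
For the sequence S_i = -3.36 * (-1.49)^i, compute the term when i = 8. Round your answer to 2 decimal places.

S_8 = -3.36 * (-1.49)^8 ≈ -3.36 * 24.2935 ≈ -81.63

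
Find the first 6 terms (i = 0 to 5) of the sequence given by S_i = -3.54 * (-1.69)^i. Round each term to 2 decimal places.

This is a geometric sequence.
i=0: S_0 = -3.54 * (-1.69)^0 = -3.54
i=1: S_1 = -3.54 * (-1.69)^1 ≈ 5.98
i=2: S_2 = -3.54 * (-1.69)^2 ≈ -10.11
i=3: S_3 = -3.54 * (-1.69)^3 ≈ 17.09
i=4: S_4 = -3.54 * (-1.69)^4 ≈ -28.88
i=5: S_5 = -3.54 * (-1.69)^5 ≈ 48.8
The first 6 terms are: [-3.54, 5.98, -10.11, 17.09, -28.88, 48.8]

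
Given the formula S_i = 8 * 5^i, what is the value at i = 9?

S_9 = 8 * 5^9 = 8 * 1953125 = 15625000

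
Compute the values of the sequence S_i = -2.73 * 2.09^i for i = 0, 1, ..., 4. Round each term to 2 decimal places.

This is a geometric sequence.
i=0: S_0 = -2.73 * 2.09^0 = -2.73
i=1: S_1 = -2.73 * 2.09^1 ≈ -5.71
i=2: S_2 = -2.73 * 2.09^2 ≈ -11.92
i=3: S_3 = -2.73 * 2.09^3 ≈ -24.92
i=4: S_4 = -2.73 * 2.09^4 ≈ -52.09
The first 5 terms are: [-2.73, -5.71, -11.92, -24.92, -52.09]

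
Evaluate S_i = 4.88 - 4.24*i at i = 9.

S_9 = 4.88 + -4.24*9 = 4.88 + -38.16 = -33.28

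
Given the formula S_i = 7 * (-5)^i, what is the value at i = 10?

S_10 = 7 * (-5)^10 = 7 * 9765625 = 68359375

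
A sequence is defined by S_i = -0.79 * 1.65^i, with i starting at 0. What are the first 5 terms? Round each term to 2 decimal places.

This is a geometric sequence.
i=0: S_0 = -0.79 * 1.65^0 = -0.79
i=1: S_1 = -0.79 * 1.65^1 ≈ -1.3
i=2: S_2 = -0.79 * 1.65^2 ≈ -2.15
i=3: S_3 = -0.79 * 1.65^3 ≈ -3.55
i=4: S_4 = -0.79 * 1.65^4 ≈ -5.86
The first 5 terms are: [-0.79, -1.3, -2.15, -3.55, -5.86]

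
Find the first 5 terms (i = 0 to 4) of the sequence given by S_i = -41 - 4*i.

This is an arithmetic sequence.
i=0: S_0 = -41 + -4*0 = -41
i=1: S_1 = -41 + -4*1 = -45
i=2: S_2 = -41 + -4*2 = -49
i=3: S_3 = -41 + -4*3 = -53
i=4: S_4 = -41 + -4*4 = -57
The first 5 terms are: [-41, -45, -49, -53, -57]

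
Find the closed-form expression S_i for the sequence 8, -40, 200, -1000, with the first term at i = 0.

Check ratios: -40 / 8 = -5.0
Common ratio r = -5.
First term a = 8.
Formula: S_i = 8 * (-5)^i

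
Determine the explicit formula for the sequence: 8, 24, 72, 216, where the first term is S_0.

Check ratios: 24 / 8 = 3.0
Common ratio r = 3.
First term a = 8.
Formula: S_i = 8 * 3^i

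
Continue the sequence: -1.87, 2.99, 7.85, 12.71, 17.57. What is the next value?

Differences: 2.99 - -1.87 = 4.86
This is an arithmetic sequence with common difference d = 4.86.
Next term = 17.57 + 4.86 = 22.43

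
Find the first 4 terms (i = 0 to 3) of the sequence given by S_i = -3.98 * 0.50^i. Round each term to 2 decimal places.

This is a geometric sequence.
i=0: S_0 = -3.98 * 0.5^0 = -3.98
i=1: S_1 = -3.98 * 0.5^1 = -1.99
i=2: S_2 = -3.98 * 0.5^2 ≈ -1.0
i=3: S_3 = -3.98 * 0.5^3 ≈ -0.5
The first 4 terms are: [-3.98, -1.99, -1.0, -0.5]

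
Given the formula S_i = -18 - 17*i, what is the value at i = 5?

S_5 = -18 + -17*5 = -18 + -85 = -103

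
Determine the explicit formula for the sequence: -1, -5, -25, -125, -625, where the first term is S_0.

Check ratios: -5 / -1 = 5.0
Common ratio r = 5.
First term a = -1.
Formula: S_i = -1 * 5^i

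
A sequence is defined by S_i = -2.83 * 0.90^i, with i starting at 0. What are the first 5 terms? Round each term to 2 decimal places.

This is a geometric sequence.
i=0: S_0 = -2.83 * 0.9^0 = -2.83
i=1: S_1 = -2.83 * 0.9^1 ≈ -2.55
i=2: S_2 = -2.83 * 0.9^2 ≈ -2.29
i=3: S_3 = -2.83 * 0.9^3 ≈ -2.06
i=4: S_4 = -2.83 * 0.9^4 ≈ -1.86
The first 5 terms are: [-2.83, -2.55, -2.29, -2.06, -1.86]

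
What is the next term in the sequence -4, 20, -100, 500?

Ratios: 20 / -4 = -5.0
This is a geometric sequence with common ratio r = -5.
Next term = 500 * -5 = -2500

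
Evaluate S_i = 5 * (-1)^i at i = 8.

S_8 = 5 * (-1)^8 = 5 * 1 = 5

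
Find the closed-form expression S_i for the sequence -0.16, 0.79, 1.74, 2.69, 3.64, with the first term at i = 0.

Check differences: 0.79 - -0.16 = 0.95
1.74 - 0.79 = 0.95
Common difference d = 0.95.
First term a = -0.16.
Formula: S_i = -0.16 + 0.95*i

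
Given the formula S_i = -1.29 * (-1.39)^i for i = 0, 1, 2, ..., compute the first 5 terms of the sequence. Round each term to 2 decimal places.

This is a geometric sequence.
i=0: S_0 = -1.29 * (-1.39)^0 = -1.29
i=1: S_1 = -1.29 * (-1.39)^1 ≈ 1.79
i=2: S_2 = -1.29 * (-1.39)^2 ≈ -2.49
i=3: S_3 = -1.29 * (-1.39)^3 ≈ 3.46
i=4: S_4 = -1.29 * (-1.39)^4 ≈ -4.82
The first 5 terms are: [-1.29, 1.79, -2.49, 3.46, -4.82]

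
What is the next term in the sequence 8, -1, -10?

Differences: -1 - 8 = -9
This is an arithmetic sequence with common difference d = -9.
Next term = -10 + -9 = -19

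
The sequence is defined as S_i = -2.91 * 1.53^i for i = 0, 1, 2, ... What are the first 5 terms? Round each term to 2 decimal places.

This is a geometric sequence.
i=0: S_0 = -2.91 * 1.53^0 = -2.91
i=1: S_1 = -2.91 * 1.53^1 ≈ -4.45
i=2: S_2 = -2.91 * 1.53^2 ≈ -6.81
i=3: S_3 = -2.91 * 1.53^3 ≈ -10.42
i=4: S_4 = -2.91 * 1.53^4 ≈ -15.95
The first 5 terms are: [-2.91, -4.45, -6.81, -10.42, -15.95]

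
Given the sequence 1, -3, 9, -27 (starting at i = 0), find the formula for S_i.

Check ratios: -3 / 1 = -3.0
Common ratio r = -3.
First term a = 1.
Formula: S_i = 1 * (-3)^i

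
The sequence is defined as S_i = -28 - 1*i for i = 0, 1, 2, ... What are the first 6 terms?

This is an arithmetic sequence.
i=0: S_0 = -28 + -1*0 = -28
i=1: S_1 = -28 + -1*1 = -29
i=2: S_2 = -28 + -1*2 = -30
i=3: S_3 = -28 + -1*3 = -31
i=4: S_4 = -28 + -1*4 = -32
i=5: S_5 = -28 + -1*5 = -33
The first 6 terms are: [-28, -29, -30, -31, -32, -33]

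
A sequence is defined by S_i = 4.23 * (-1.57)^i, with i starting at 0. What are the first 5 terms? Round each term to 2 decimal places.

This is a geometric sequence.
i=0: S_0 = 4.23 * (-1.57)^0 = 4.23
i=1: S_1 = 4.23 * (-1.57)^1 ≈ -6.64
i=2: S_2 = 4.23 * (-1.57)^2 ≈ 10.43
i=3: S_3 = 4.23 * (-1.57)^3 ≈ -16.37
i=4: S_4 = 4.23 * (-1.57)^4 ≈ 25.7
The first 5 terms are: [4.23, -6.64, 10.43, -16.37, 25.7]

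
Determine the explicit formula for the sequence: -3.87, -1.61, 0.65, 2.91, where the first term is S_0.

Check differences: -1.61 - -3.87 = 2.26
0.65 - -1.61 = 2.26
Common difference d = 2.26.
First term a = -3.87.
Formula: S_i = -3.87 + 2.26*i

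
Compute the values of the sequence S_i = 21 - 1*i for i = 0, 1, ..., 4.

This is an arithmetic sequence.
i=0: S_0 = 21 + -1*0 = 21
i=1: S_1 = 21 + -1*1 = 20
i=2: S_2 = 21 + -1*2 = 19
i=3: S_3 = 21 + -1*3 = 18
i=4: S_4 = 21 + -1*4 = 17
The first 5 terms are: [21, 20, 19, 18, 17]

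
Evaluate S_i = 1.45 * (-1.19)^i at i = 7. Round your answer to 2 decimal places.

S_7 = 1.45 * (-1.19)^7 ≈ 1.45 * -3.3793 ≈ -4.9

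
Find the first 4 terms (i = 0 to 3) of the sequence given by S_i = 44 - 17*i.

This is an arithmetic sequence.
i=0: S_0 = 44 + -17*0 = 44
i=1: S_1 = 44 + -17*1 = 27
i=2: S_2 = 44 + -17*2 = 10
i=3: S_3 = 44 + -17*3 = -7
The first 4 terms are: [44, 27, 10, -7]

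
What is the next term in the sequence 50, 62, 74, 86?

Differences: 62 - 50 = 12
This is an arithmetic sequence with common difference d = 12.
Next term = 86 + 12 = 98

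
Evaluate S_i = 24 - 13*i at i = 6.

S_6 = 24 + -13*6 = 24 + -78 = -54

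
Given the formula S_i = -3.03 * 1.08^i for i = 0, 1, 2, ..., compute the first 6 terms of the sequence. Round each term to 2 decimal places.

This is a geometric sequence.
i=0: S_0 = -3.03 * 1.08^0 = -3.03
i=1: S_1 = -3.03 * 1.08^1 ≈ -3.27
i=2: S_2 = -3.03 * 1.08^2 ≈ -3.53
i=3: S_3 = -3.03 * 1.08^3 ≈ -3.82
i=4: S_4 = -3.03 * 1.08^4 ≈ -4.12
i=5: S_5 = -3.03 * 1.08^5 ≈ -4.45
The first 6 terms are: [-3.03, -3.27, -3.53, -3.82, -4.12, -4.45]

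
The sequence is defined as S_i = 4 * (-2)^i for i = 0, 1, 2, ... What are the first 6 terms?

This is a geometric sequence.
i=0: S_0 = 4 * (-2)^0 = 4
i=1: S_1 = 4 * (-2)^1 = -8
i=2: S_2 = 4 * (-2)^2 = 16
i=3: S_3 = 4 * (-2)^3 = -32
i=4: S_4 = 4 * (-2)^4 = 64
i=5: S_5 = 4 * (-2)^5 = -128
The first 6 terms are: [4, -8, 16, -32, 64, -128]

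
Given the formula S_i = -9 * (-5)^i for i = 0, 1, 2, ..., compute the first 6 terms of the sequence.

This is a geometric sequence.
i=0: S_0 = -9 * (-5)^0 = -9
i=1: S_1 = -9 * (-5)^1 = 45
i=2: S_2 = -9 * (-5)^2 = -225
i=3: S_3 = -9 * (-5)^3 = 1125
i=4: S_4 = -9 * (-5)^4 = -5625
i=5: S_5 = -9 * (-5)^5 = 28125
The first 6 terms are: [-9, 45, -225, 1125, -5625, 28125]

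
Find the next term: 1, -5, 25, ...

Ratios: -5 / 1 = -5.0
This is a geometric sequence with common ratio r = -5.
Next term = 25 * -5 = -125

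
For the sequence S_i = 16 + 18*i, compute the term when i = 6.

S_6 = 16 + 18*6 = 16 + 108 = 124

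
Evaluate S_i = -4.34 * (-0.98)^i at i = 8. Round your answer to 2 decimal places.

S_8 = -4.34 * (-0.98)^8 ≈ -4.34 * 0.8508 ≈ -3.69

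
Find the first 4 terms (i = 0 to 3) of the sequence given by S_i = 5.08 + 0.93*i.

This is an arithmetic sequence.
i=0: S_0 = 5.08 + 0.93*0 = 5.08
i=1: S_1 = 5.08 + 0.93*1 = 6.01
i=2: S_2 = 5.08 + 0.93*2 = 6.94
i=3: S_3 = 5.08 + 0.93*3 = 7.87
The first 4 terms are: [5.08, 6.01, 6.94, 7.87]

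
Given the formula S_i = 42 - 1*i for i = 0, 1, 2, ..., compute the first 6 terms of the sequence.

This is an arithmetic sequence.
i=0: S_0 = 42 + -1*0 = 42
i=1: S_1 = 42 + -1*1 = 41
i=2: S_2 = 42 + -1*2 = 40
i=3: S_3 = 42 + -1*3 = 39
i=4: S_4 = 42 + -1*4 = 38
i=5: S_5 = 42 + -1*5 = 37
The first 6 terms are: [42, 41, 40, 39, 38, 37]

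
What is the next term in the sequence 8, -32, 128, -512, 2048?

Ratios: -32 / 8 = -4.0
This is a geometric sequence with common ratio r = -4.
Next term = 2048 * -4 = -8192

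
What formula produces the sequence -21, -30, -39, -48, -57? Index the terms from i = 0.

Check differences: -30 - -21 = -9
-39 - -30 = -9
Common difference d = -9.
First term a = -21.
Formula: S_i = -21 - 9*i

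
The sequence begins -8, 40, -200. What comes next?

Ratios: 40 / -8 = -5.0
This is a geometric sequence with common ratio r = -5.
Next term = -200 * -5 = 1000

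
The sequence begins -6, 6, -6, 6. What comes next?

Ratios: 6 / -6 = -1.0
This is a geometric sequence with common ratio r = -1.
Next term = 6 * -1 = -6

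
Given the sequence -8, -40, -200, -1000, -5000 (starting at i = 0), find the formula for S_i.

Check ratios: -40 / -8 = 5.0
Common ratio r = 5.
First term a = -8.
Formula: S_i = -8 * 5^i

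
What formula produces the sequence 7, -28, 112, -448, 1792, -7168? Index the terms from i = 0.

Check ratios: -28 / 7 = -4.0
Common ratio r = -4.
First term a = 7.
Formula: S_i = 7 * (-4)^i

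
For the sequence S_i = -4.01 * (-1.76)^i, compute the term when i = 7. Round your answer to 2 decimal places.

S_7 = -4.01 * (-1.76)^7 ≈ -4.01 * -52.3105 ≈ 209.77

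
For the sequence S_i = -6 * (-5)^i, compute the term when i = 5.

S_5 = -6 * (-5)^5 = -6 * -3125 = 18750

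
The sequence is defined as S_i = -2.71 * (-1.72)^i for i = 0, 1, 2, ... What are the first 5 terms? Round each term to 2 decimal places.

This is a geometric sequence.
i=0: S_0 = -2.71 * (-1.72)^0 = -2.71
i=1: S_1 = -2.71 * (-1.72)^1 ≈ 4.66
i=2: S_2 = -2.71 * (-1.72)^2 ≈ -8.02
i=3: S_3 = -2.71 * (-1.72)^3 ≈ 13.79
i=4: S_4 = -2.71 * (-1.72)^4 ≈ -23.72
The first 5 terms are: [-2.71, 4.66, -8.02, 13.79, -23.72]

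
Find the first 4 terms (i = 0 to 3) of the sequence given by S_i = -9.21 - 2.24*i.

This is an arithmetic sequence.
i=0: S_0 = -9.21 + -2.24*0 = -9.21
i=1: S_1 = -9.21 + -2.24*1 = -11.45
i=2: S_2 = -9.21 + -2.24*2 = -13.69
i=3: S_3 = -9.21 + -2.24*3 = -15.93
The first 4 terms are: [-9.21, -11.45, -13.69, -15.93]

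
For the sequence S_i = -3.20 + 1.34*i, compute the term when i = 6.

S_6 = -3.2 + 1.34*6 = -3.2 + 8.04 = 4.84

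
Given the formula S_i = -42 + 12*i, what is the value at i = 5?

S_5 = -42 + 12*5 = -42 + 60 = 18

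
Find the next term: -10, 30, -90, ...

Ratios: 30 / -10 = -3.0
This is a geometric sequence with common ratio r = -3.
Next term = -90 * -3 = 270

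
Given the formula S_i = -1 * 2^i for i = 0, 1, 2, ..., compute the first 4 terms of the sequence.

This is a geometric sequence.
i=0: S_0 = -1 * 2^0 = -1
i=1: S_1 = -1 * 2^1 = -2
i=2: S_2 = -1 * 2^2 = -4
i=3: S_3 = -1 * 2^3 = -8
The first 4 terms are: [-1, -2, -4, -8]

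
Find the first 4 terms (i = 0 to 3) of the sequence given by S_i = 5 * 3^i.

This is a geometric sequence.
i=0: S_0 = 5 * 3^0 = 5
i=1: S_1 = 5 * 3^1 = 15
i=2: S_2 = 5 * 3^2 = 45
i=3: S_3 = 5 * 3^3 = 135
The first 4 terms are: [5, 15, 45, 135]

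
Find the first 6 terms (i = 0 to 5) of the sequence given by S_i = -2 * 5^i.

This is a geometric sequence.
i=0: S_0 = -2 * 5^0 = -2
i=1: S_1 = -2 * 5^1 = -10
i=2: S_2 = -2 * 5^2 = -50
i=3: S_3 = -2 * 5^3 = -250
i=4: S_4 = -2 * 5^4 = -1250
i=5: S_5 = -2 * 5^5 = -6250
The first 6 terms are: [-2, -10, -50, -250, -1250, -6250]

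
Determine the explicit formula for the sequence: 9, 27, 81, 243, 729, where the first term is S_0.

Check ratios: 27 / 9 = 3.0
Common ratio r = 3.
First term a = 9.
Formula: S_i = 9 * 3^i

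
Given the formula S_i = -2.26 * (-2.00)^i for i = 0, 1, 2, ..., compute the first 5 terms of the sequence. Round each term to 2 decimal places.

This is a geometric sequence.
i=0: S_0 = -2.26 * (-2.0)^0 = -2.26
i=1: S_1 = -2.26 * (-2.0)^1 = 4.52
i=2: S_2 = -2.26 * (-2.0)^2 = -9.04
i=3: S_3 = -2.26 * (-2.0)^3 = 18.08
i=4: S_4 = -2.26 * (-2.0)^4 = -36.16
The first 5 terms are: [-2.26, 4.52, -9.04, 18.08, -36.16]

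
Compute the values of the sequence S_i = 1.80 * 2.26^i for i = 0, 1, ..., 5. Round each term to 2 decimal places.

This is a geometric sequence.
i=0: S_0 = 1.8 * 2.26^0 = 1.8
i=1: S_1 = 1.8 * 2.26^1 ≈ 4.07
i=2: S_2 = 1.8 * 2.26^2 ≈ 9.19
i=3: S_3 = 1.8 * 2.26^3 ≈ 20.78
i=4: S_4 = 1.8 * 2.26^4 ≈ 46.96
i=5: S_5 = 1.8 * 2.26^5 ≈ 106.12
The first 6 terms are: [1.8, 4.07, 9.19, 20.78, 46.96, 106.12]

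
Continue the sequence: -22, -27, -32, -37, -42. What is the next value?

Differences: -27 - -22 = -5
This is an arithmetic sequence with common difference d = -5.
Next term = -42 + -5 = -47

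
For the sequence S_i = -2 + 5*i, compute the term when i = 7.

S_7 = -2 + 5*7 = -2 + 35 = 33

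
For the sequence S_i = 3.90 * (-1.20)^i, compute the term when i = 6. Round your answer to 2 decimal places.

S_6 = 3.9 * (-1.2)^6 ≈ 3.9 * 2.986 ≈ 11.65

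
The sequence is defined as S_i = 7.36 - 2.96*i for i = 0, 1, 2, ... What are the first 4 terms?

This is an arithmetic sequence.
i=0: S_0 = 7.36 + -2.96*0 = 7.36
i=1: S_1 = 7.36 + -2.96*1 = 4.4
i=2: S_2 = 7.36 + -2.96*2 = 1.44
i=3: S_3 = 7.36 + -2.96*3 = -1.52
The first 4 terms are: [7.36, 4.4, 1.44, -1.52]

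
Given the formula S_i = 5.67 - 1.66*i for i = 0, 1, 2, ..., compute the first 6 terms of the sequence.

This is an arithmetic sequence.
i=0: S_0 = 5.67 + -1.66*0 = 5.67
i=1: S_1 = 5.67 + -1.66*1 = 4.01
i=2: S_2 = 5.67 + -1.66*2 = 2.35
i=3: S_3 = 5.67 + -1.66*3 = 0.69
i=4: S_4 = 5.67 + -1.66*4 = -0.97
i=5: S_5 = 5.67 + -1.66*5 = -2.63
The first 6 terms are: [5.67, 4.01, 2.35, 0.69, -0.97, -2.63]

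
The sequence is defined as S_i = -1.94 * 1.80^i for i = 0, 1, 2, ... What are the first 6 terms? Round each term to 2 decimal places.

This is a geometric sequence.
i=0: S_0 = -1.94 * 1.8^0 = -1.94
i=1: S_1 = -1.94 * 1.8^1 ≈ -3.49
i=2: S_2 = -1.94 * 1.8^2 ≈ -6.29
i=3: S_3 = -1.94 * 1.8^3 ≈ -11.31
i=4: S_4 = -1.94 * 1.8^4 ≈ -20.37
i=5: S_5 = -1.94 * 1.8^5 ≈ -36.66
The first 6 terms are: [-1.94, -3.49, -6.29, -11.31, -20.37, -36.66]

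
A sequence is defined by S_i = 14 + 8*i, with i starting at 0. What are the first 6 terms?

This is an arithmetic sequence.
i=0: S_0 = 14 + 8*0 = 14
i=1: S_1 = 14 + 8*1 = 22
i=2: S_2 = 14 + 8*2 = 30
i=3: S_3 = 14 + 8*3 = 38
i=4: S_4 = 14 + 8*4 = 46
i=5: S_5 = 14 + 8*5 = 54
The first 6 terms are: [14, 22, 30, 38, 46, 54]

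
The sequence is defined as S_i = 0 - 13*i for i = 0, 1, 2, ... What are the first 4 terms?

This is an arithmetic sequence.
i=0: S_0 = 0 + -13*0 = 0
i=1: S_1 = 0 + -13*1 = -13
i=2: S_2 = 0 + -13*2 = -26
i=3: S_3 = 0 + -13*3 = -39
The first 4 terms are: [0, -13, -26, -39]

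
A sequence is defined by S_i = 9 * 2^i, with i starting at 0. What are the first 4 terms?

This is a geometric sequence.
i=0: S_0 = 9 * 2^0 = 9
i=1: S_1 = 9 * 2^1 = 18
i=2: S_2 = 9 * 2^2 = 36
i=3: S_3 = 9 * 2^3 = 72
The first 4 terms are: [9, 18, 36, 72]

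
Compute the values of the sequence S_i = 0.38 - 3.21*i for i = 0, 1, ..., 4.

This is an arithmetic sequence.
i=0: S_0 = 0.38 + -3.21*0 = 0.38
i=1: S_1 = 0.38 + -3.21*1 = -2.83
i=2: S_2 = 0.38 + -3.21*2 = -6.04
i=3: S_3 = 0.38 + -3.21*3 = -9.25
i=4: S_4 = 0.38 + -3.21*4 = -12.46
The first 5 terms are: [0.38, -2.83, -6.04, -9.25, -12.46]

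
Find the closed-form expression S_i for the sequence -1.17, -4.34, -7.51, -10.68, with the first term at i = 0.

Check differences: -4.34 - -1.17 = -3.17
-7.51 - -4.34 = -3.17
Common difference d = -3.17.
First term a = -1.17.
Formula: S_i = -1.17 - 3.17*i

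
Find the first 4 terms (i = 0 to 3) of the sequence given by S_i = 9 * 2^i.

This is a geometric sequence.
i=0: S_0 = 9 * 2^0 = 9
i=1: S_1 = 9 * 2^1 = 18
i=2: S_2 = 9 * 2^2 = 36
i=3: S_3 = 9 * 2^3 = 72
The first 4 terms are: [9, 18, 36, 72]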